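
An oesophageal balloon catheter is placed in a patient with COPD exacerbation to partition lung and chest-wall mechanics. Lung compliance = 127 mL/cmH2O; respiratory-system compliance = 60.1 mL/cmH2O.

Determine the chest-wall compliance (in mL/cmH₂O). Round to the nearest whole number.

114

1/Ccw = 1/Crs − 1/CL.
1/Ccw = 1/60.1 − 1/127 = 0.008765.
Ccw = 114.09 mL/cmH2O.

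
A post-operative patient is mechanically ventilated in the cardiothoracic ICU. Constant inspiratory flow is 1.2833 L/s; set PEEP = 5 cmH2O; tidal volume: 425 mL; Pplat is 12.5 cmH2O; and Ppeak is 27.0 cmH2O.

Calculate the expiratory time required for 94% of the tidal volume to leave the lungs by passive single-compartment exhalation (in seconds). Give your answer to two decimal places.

1.80

R = (PIP − Pplat)/V̇ = (27.0 − 12.5) / 1.2833 = 14.5/1.2833 = 11.299 cmH2O·s/L.
C = Vt/(Pplat − PEEP) = 425.0 / (12.5 − 5) = 425.0/7.5 = 56.667 mL/cmH2O.
τ = R × C = 11.299 × 0.05667 L/cmH2O = 0.6403 s.
t = −τ·ln(1 − 0.94) = −0.6403·ln(0.06) = 1.801 s.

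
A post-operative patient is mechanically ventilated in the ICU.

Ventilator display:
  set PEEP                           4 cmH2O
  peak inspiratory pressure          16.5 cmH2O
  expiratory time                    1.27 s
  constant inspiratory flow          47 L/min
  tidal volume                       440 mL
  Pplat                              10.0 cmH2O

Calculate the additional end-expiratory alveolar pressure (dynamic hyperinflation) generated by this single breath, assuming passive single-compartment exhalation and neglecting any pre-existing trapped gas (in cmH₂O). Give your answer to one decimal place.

Flow: 47 L/min ÷ 60 = 0.7833 L/s.
R = (PIP − Pplat)/V̇ = (16.5 − 10.0) / 0.7833 = 6.5/0.7833 = 8.298 cmH2O·s/L.
C = Vt/(Pplat − PEEP) = 440.0 / (10.0 − 4) = 440.0/6.0 = 73.333 mL/cmH2O.
τ = R × C = 8.298 × 0.07333 L/cmH2O = 0.6085 s.
Fraction remaining = e^(−Te/τ) = e^(−1.27/0.6085) = 0.124; trapped volume = 440.0 × 0.124 = 54.56 mL.
Additional alveolar pressure from trapping ≈ V_trapped / C = 54.56 / 73.333 = 0.744 cmH2O.

0.7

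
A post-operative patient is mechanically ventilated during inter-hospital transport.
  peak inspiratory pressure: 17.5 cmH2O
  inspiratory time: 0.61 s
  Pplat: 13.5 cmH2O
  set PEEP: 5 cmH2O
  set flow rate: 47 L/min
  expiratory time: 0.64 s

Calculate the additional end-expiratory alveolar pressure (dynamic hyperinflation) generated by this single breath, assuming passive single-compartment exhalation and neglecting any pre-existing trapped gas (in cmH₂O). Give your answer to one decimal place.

Flow: 47 L/min ÷ 60 = 0.7833 L/s.
Vt = flow × Ti = 0.7833 L/s × 0.61 s × 1000 mL/L = 477.81 mL.
R = (PIP − Pplat)/V̇ = (17.5 − 13.5) / 0.7833 = 4.0/0.7833 = 5.107 cmH2O·s/L.
C = Vt/(Pplat − PEEP) = 477.81 / (13.5 − 5) = 477.81/8.5 = 56.213 mL/cmH2O.
τ = R × C = 5.107 × 0.05621 L/cmH2O = 0.2871 s.
Fraction remaining = e^(−Te/τ) = e^(−0.64/0.2871) = 0.1076; trapped volume = 477.81 × 0.1076 = 51.412 mL.
Additional alveolar pressure from trapping ≈ V_trapped / C = 51.412 / 56.213 = 0.9146 cmH2O.

0.9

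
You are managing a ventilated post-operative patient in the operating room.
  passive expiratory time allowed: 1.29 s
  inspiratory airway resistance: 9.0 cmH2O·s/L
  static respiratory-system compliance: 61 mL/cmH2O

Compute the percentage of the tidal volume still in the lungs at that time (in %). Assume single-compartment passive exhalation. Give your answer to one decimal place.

9.5

τ = R × C = 9.0 × 61 mL/cmH2O = 9.0 × 0.061 L/cmH2O = 0.549 s.
Passive exhalation: V(t)/V₀ = e^(−t/τ) = e^(−1.29/0.549) = 0.0954.
Fraction remaining = 0.0954 → 9.54%.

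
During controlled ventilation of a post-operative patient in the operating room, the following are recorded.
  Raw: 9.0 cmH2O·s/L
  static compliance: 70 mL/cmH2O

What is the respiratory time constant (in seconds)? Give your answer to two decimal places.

0.63

τ = R × C = 9.0 × 70 mL/cmH2O = 9.0 × 0.070 L/cmH2O = 0.63 s.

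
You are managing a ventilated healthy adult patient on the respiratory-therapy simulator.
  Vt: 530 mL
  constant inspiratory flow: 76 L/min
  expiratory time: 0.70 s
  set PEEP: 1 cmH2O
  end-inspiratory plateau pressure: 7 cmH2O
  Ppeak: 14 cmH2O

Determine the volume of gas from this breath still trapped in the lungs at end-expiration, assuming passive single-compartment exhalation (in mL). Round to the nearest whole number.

126

Flow: 76 L/min ÷ 60 = 1.2667 L/s.
R = (PIP − Pplat)/V̇ = (14 − 7) / 1.2667 = 7.0/1.2667 = 5.526 cmH2O·s/L.
C = Vt/(Pplat − PEEP) = 530.0 / (7 − 1) = 530.0/6.0 = 88.333 mL/cmH2O.
τ = R × C = 5.526 × 0.08833 L/cmH2O = 0.4881 s.
Fraction remaining = e^(−Te/τ) = e^(−0.70/0.4881) = 0.2383.
Trapped volume = 530.0 × 0.2383 = 126.3 mL.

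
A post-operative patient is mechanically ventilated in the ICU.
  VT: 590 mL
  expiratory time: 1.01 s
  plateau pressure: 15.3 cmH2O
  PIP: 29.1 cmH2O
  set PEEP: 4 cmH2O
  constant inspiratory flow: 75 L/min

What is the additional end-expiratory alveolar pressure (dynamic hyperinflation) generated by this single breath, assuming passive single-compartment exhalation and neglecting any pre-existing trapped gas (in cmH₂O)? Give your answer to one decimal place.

Flow: 75 L/min ÷ 60 = 1.25 L/s.
R = (PIP − Pplat)/V̇ = (29.1 − 15.3) / 1.25 = 13.8/1.25 = 11.04 cmH2O·s/L.
C = Vt/(Pplat − PEEP) = 590.0 / (15.3 − 4) = 590.0/11.3 = 52.212 mL/cmH2O.
τ = R × C = 11.04 × 0.05221 L/cmH2O = 0.5764 s.
Fraction remaining = e^(−Te/τ) = e^(−1.01/0.5764) = 0.1734; trapped volume = 590.0 × 0.1734 = 102.31 mL.
Additional alveolar pressure from trapping ≈ V_trapped / C = 102.31 / 52.212 = 1.96 cmH2O.

2.0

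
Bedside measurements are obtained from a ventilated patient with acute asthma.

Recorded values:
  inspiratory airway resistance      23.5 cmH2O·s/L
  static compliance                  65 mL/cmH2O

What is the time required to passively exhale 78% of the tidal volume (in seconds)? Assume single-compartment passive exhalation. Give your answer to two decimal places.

τ = R × C = 23.5 × 65 mL/cmH2O = 23.5 × 0.065 L/cmH2O = 1.528 s.
Exhaled fraction f = 1 − e^(−t/τ) → t = −τ·ln(1 − f) = −1.528·ln(0.22) = 2.314 s.

2.31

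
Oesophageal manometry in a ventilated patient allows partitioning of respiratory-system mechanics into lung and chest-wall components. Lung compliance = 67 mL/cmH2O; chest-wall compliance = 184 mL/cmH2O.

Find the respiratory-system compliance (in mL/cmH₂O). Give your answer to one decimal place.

49.1

Lung and chest wall are elastances in series: 1/Crs = 1/CL + 1/Ccw.
1/Crs = 1/67 + 1/184 = 0.02036.
Crs = 49.116 mL/cmH2O.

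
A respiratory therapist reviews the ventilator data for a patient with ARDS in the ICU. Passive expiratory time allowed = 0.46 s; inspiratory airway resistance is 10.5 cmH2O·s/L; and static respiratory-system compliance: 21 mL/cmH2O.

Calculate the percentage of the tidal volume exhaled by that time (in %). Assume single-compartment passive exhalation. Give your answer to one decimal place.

τ = R × C = 10.5 × 21 mL/cmH2O = 10.5 × 0.021 L/cmH2O = 0.2205 s.
Passive exhalation: V(t)/V₀ = e^(−t/τ) = e^(−0.46/0.2205) = 0.1242.
Fraction exhaled = 1 − 0.1242 = 0.8758 → 87.58%.

87.6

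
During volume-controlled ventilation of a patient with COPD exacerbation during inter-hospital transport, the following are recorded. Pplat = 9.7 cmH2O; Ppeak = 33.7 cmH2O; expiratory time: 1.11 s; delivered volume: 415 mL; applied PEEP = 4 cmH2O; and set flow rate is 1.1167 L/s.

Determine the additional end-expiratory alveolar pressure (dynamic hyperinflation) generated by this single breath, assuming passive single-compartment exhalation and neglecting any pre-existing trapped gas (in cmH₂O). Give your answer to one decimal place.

2.8

R = (PIP − Pplat)/V̇ = (33.7 − 9.7) / 1.1167 = 24.0/1.1167 = 21.492 cmH2O·s/L.
C = Vt/(Pplat − PEEP) = 415.0 / (9.7 − 4) = 415.0/5.7 = 72.807 mL/cmH2O.
τ = R × C = 21.492 × 0.07281 L/cmH2O = 1.565 s.
Fraction remaining = e^(−Te/τ) = e^(−1.11/1.565) = 0.492; trapped volume = 415.0 × 0.492 = 204.18 mL.
Additional alveolar pressure from trapping ≈ V_trapped / C = 204.18 / 72.807 = 2.804 cmH2O.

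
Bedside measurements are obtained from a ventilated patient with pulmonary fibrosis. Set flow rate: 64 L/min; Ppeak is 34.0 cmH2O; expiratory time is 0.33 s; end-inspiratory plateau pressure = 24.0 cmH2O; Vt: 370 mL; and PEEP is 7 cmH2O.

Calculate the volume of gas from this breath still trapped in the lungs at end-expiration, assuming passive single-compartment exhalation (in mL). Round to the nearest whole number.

73

Flow: 64 L/min ÷ 60 = 1.0667 L/s.
R = (PIP − Pplat)/V̇ = (34.0 − 24.0) / 1.0667 = 10.0/1.0667 = 9.375 cmH2O·s/L.
C = Vt/(Pplat − PEEP) = 370.0 / (24.0 − 7) = 370.0/17.0 = 21.765 mL/cmH2O.
τ = R × C = 9.375 × 0.02177 L/cmH2O = 0.2041 s.
Fraction remaining = e^(−Te/τ) = e^(−0.33/0.2041) = 0.1985.
Trapped volume = 370.0 × 0.1985 = 73.445 mL.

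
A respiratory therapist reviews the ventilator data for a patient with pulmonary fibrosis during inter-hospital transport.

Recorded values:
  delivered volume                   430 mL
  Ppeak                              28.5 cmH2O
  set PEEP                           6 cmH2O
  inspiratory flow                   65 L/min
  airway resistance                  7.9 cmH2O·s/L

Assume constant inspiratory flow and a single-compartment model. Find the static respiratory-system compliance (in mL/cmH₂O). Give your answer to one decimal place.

Flow: 65 L/min ÷ 60 = 1.0833 L/s.
Equation of motion (constant flow): PIP = Vt/C + R·V̇ + PEEP.
Vt/C = PIP − R·V̇ − PEEP = 28.5 − 7.9×1.0833 − 6 = 28.5 − 8.558 − 6 = 13.942 cmH2O.
C = Vt / 13.942 = 430 / 13.942 = 30.842 mL/cmH2O.

30.8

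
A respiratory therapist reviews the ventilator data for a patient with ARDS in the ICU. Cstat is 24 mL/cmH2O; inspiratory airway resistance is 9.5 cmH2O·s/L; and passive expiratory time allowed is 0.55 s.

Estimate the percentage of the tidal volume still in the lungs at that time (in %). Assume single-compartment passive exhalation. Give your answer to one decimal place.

9.0

τ = R × C = 9.5 × 24 mL/cmH2O = 9.5 × 0.024 L/cmH2O = 0.228 s.
Passive exhalation: V(t)/V₀ = e^(−t/τ) = e^(−0.55/0.228) = 0.08961.
Fraction remaining = 0.08961 → 8.961%.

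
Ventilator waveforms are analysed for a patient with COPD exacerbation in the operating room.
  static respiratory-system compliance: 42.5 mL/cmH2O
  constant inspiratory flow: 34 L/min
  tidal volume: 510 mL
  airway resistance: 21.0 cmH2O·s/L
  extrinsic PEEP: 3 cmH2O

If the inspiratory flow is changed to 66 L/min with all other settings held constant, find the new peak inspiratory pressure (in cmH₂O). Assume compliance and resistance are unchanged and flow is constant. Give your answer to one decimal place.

Flow: 34 L/min ÷ 60 = 0.5667 L/s.
New flow: 66 L/min ÷ 60 = 1.1 L/s.
PIP = Vt/C + R·V̇ + PEEP (constant-flow equation of motion).
Only the resistive term changes: ΔPIP = R × ΔV̇ = 21.0 × (1.1 − 0.5667) = 21.0 × 0.5333 = 11.199 cmH2O.
Original PIP = 510/42.5 + 21.0×0.5667 + 3 = 26.901 cmH2O; new PIP = 26.901 + (11.199) = 38.1 cmH2O.

38.1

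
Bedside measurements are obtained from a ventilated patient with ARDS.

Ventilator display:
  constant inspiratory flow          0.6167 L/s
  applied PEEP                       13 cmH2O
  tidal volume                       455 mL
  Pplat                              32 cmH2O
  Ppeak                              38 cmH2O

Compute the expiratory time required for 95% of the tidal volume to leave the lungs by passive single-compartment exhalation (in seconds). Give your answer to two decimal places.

R = (PIP − Pplat)/V̇ = (38 − 32) / 0.6167 = 6.0/0.6167 = 9.729 cmH2O·s/L.
C = Vt/(Pplat − PEEP) = 455.0 / (32 − 13) = 455.0/19.0 = 23.947 mL/cmH2O.
τ = R × C = 9.729 × 0.02395 L/cmH2O = 0.233 s.
t = −τ·ln(1 − 0.95) = −0.233·ln(0.05) = 0.698 s.

0.70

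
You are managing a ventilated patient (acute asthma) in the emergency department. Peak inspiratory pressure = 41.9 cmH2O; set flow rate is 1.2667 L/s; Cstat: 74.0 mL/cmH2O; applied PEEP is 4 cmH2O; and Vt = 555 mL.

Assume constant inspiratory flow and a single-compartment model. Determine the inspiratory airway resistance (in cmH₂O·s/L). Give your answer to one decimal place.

24.0

Equation of motion (constant flow): PIP = Vt/C + R·V̇ + PEEP.
R·V̇ = PIP − Vt/C − PEEP = 41.9 − 555/74.0 − 4 = 41.9 − 7.5 − 4 = 30.4 cmH2O.
R = 30.4 / 1.2667 = 23.999 cmH2O·s/L.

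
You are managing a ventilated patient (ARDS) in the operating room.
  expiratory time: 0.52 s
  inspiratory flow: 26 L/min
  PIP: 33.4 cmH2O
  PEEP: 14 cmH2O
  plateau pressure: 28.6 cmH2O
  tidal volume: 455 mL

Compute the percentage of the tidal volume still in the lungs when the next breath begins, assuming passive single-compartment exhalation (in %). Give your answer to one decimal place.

22.2

Flow: 26 L/min ÷ 60 = 0.4333 L/s.
R = (PIP − Pplat)/V̇ = (33.4 − 28.6) / 0.4333 = 4.8/0.4333 = 11.078 cmH2O·s/L.
C = Vt/(Pplat − PEEP) = 455.0 / (28.6 − 14) = 455.0/14.6 = 31.164 mL/cmH2O.
τ = R × C = 11.078 × 0.03116 L/cmH2O = 0.3452 s.
Fraction remaining at end-expiration = e^(−Te/τ) = e^(−0.52/0.3452) = 0.2217 → 22.17%.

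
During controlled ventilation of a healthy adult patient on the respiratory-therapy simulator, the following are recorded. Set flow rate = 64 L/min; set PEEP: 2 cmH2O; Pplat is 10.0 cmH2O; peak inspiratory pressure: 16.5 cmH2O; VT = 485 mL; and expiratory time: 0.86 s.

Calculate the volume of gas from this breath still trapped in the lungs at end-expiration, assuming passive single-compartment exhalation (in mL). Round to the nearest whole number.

47

Flow: 64 L/min ÷ 60 = 1.0667 L/s.
R = (PIP − Pplat)/V̇ = (16.5 − 10.0) / 1.0667 = 6.5/1.0667 = 6.094 cmH2O·s/L.
C = Vt/(Pplat − PEEP) = 485.0 / (10.0 − 2) = 485.0/8.0 = 60.625 mL/cmH2O.
τ = R × C = 6.094 × 0.06063 L/cmH2O = 0.3695 s.
Fraction remaining = e^(−Te/τ) = e^(−0.86/0.3695) = 0.09754.
Trapped volume = 485.0 × 0.09754 = 47.307 mL.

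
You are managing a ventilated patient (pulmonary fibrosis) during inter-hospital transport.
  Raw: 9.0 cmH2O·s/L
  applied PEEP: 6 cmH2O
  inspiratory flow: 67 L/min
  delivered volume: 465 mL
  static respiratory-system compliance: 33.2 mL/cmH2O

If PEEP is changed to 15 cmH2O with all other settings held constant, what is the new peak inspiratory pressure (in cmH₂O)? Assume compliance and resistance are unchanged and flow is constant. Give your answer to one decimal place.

Flow: 67 L/min ÷ 60 = 1.1167 L/s.
PIP = Vt/C + R·V̇ + PEEP (constant-flow equation of motion).
Only the baseline term changes: ΔPIP = ΔPEEP = 15 − 6 = 9.0 cmH2O.
Original PIP = 465/33.2 + 9.0×1.1167 + 6 = 30.056 cmH2O; new PIP = 30.056 + (9.0) = 39.056 cmH2O.

39.1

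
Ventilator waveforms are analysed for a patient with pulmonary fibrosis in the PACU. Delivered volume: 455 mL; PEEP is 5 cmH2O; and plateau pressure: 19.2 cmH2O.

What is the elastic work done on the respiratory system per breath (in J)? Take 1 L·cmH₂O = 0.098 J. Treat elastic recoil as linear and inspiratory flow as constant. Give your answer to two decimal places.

0.32

Elastic work ≈ ½ × (Pplat − PEEP) × Vt = 0.5 × (19.2 − 5) × 0.455 L = 0.5 × 14.2 × 0.455 = 3.231 L·cmH2O.
× 0.098 J/(L·cmH2O) → 0.3166 J.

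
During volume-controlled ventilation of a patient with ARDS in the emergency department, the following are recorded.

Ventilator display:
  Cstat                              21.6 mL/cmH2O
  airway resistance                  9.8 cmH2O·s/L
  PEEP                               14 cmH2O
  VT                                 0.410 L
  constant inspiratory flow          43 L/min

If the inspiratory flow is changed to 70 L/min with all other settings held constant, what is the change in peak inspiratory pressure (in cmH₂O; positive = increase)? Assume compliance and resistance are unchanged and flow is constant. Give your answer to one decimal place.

Flow: 43 L/min ÷ 60 = 0.7167 L/s.
New flow: 70 L/min ÷ 60 = 1.1667 L/s.
PIP = Vt/C + R·V̇ + PEEP (constant-flow equation of motion).
Only the resistive term changes: ΔPIP = R × ΔV̇ = 9.8 × (1.1667 − 0.7167) = 9.8 × 0.45 = 4.41 cmH2O.

4.4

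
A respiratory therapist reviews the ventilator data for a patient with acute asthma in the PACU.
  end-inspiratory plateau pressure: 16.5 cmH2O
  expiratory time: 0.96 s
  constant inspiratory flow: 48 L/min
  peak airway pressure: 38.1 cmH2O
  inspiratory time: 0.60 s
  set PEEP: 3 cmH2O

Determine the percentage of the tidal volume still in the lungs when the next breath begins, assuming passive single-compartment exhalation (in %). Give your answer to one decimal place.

Flow: 48 L/min ÷ 60 = 0.8 L/s.
Vt = flow × Ti = 0.8 L/s × 0.60 s × 1000 mL/L = 480.0 mL.
R = (PIP − Pplat)/V̇ = (38.1 − 16.5) / 0.8 = 21.6/0.8 = 27.0 cmH2O·s/L.
C = Vt/(Pplat − PEEP) = 480.0 / (16.5 − 3) = 480.0/13.5 = 35.556 mL/cmH2O.
τ = R × C = 27.0 × 0.03556 L/cmH2O = 0.9601 s.
Fraction remaining at end-expiration = e^(−Te/τ) = e^(−0.96/0.9601) = 0.3679 → 36.79%.

36.8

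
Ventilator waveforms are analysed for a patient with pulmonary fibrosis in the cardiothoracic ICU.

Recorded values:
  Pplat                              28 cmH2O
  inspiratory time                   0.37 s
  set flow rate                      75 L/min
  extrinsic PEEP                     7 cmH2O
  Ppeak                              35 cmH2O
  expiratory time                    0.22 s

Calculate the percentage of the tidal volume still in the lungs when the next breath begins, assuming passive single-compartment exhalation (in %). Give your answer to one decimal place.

Flow: 75 L/min ÷ 60 = 1.25 L/s.
Vt = flow × Ti = 1.25 L/s × 0.37 s × 1000 mL/L = 462.5 mL.
R = (PIP − Pplat)/V̇ = (35 − 28) / 1.25 = 7.0/1.25 = 5.6 cmH2O·s/L.
C = Vt/(Pplat − PEEP) = 462.5 / (28 − 7) = 462.5/21.0 = 22.024 mL/cmH2O.
τ = R × C = 5.6 × 0.02202 L/cmH2O = 0.1233 s.
Fraction remaining at end-expiration = e^(−Te/τ) = e^(−0.22/0.1233) = 0.1679 → 16.79%.

16.8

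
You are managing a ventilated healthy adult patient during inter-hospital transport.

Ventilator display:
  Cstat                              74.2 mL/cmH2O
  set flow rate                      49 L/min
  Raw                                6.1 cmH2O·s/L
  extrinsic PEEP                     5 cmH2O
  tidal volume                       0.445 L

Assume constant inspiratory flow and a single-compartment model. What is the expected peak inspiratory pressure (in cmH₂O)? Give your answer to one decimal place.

Flow: 49 L/min ÷ 60 = 0.8167 L/s.
Equation of motion (constant flow): PIP = Vt/C + R·V̇ + PEEP.
PIP = 445/74.2 + 6.1×0.8167 + 5 = 5.997 + 4.982 + 5 = 15.979 cmH2O.

16.0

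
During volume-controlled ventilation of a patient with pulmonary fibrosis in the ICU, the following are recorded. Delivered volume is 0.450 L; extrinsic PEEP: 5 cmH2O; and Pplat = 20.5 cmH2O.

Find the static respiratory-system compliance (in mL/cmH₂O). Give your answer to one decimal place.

Cstat = Vt / (Pplat − PEEP) = 450 / (20.5 − 5) = 450 / 15.5 = 29.032 mL/cmH2O.

29.0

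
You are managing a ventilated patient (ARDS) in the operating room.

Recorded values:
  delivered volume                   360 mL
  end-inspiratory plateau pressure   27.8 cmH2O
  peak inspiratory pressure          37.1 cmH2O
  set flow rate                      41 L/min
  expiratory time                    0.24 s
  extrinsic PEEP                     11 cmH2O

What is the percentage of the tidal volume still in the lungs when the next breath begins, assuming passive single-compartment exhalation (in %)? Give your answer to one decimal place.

Flow: 41 L/min ÷ 60 = 0.6833 L/s.
R = (PIP − Pplat)/V̇ = (37.1 − 27.8) / 0.6833 = 9.3/0.6833 = 13.61 cmH2O·s/L.
C = Vt/(Pplat − PEEP) = 360.0 / (27.8 − 11) = 360.0/16.8 = 21.429 mL/cmH2O.
τ = R × C = 13.61 × 0.02143 L/cmH2O = 0.2917 s.
Fraction remaining at end-expiration = e^(−Te/τ) = e^(−0.24/0.2917) = 0.4392 → 43.92%.

43.9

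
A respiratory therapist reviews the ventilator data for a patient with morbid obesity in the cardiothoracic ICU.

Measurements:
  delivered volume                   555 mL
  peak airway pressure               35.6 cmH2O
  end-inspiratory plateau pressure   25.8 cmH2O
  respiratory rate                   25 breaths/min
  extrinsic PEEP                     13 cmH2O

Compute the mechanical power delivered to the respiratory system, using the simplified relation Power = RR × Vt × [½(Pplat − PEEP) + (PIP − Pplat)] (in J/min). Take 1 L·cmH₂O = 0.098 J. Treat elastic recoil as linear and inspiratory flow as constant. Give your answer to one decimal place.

22.0

Per-breath work = Vt × [½(Pplat−PEEP) + (PIP−Pplat)] = 0.555 × [0.5×12.8 + 9.8] = 0.555 × 16.2 = 8.991 L·cmH2O.
Power = 25 × 8.991 = 224.78 L·cmH2O/min.
× 0.098 J/(L·cmH2O) → 22.028 J/min.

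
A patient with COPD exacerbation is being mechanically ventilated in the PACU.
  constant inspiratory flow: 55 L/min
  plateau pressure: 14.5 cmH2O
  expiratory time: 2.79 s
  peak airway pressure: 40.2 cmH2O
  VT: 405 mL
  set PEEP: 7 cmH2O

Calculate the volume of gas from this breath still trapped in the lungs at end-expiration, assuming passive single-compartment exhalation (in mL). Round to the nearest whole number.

Flow: 55 L/min ÷ 60 = 0.9167 L/s.
R = (PIP − Pplat)/V̇ = (40.2 − 14.5) / 0.9167 = 25.7/0.9167 = 28.035 cmH2O·s/L.
C = Vt/(Pplat − PEEP) = 405.0 / (14.5 − 7) = 405.0/7.5 = 54.0 mL/cmH2O.
τ = R × C = 28.035 × 0.054 L/cmH2O = 1.514 s.
Fraction remaining = e^(−Te/τ) = e^(−2.79/1.514) = 0.1584.
Trapped volume = 405.0 × 0.1584 = 64.152 mL.

64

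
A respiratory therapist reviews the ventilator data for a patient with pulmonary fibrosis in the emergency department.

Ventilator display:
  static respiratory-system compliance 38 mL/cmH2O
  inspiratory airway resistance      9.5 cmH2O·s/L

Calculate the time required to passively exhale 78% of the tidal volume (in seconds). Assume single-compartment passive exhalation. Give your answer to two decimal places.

0.55

τ = R × C = 9.5 × 38 mL/cmH2O = 9.5 × 0.038 L/cmH2O = 0.361 s.
Exhaled fraction f = 1 − e^(−t/τ) → t = −τ·ln(1 − f) = −0.361·ln(0.22) = 0.5466 s.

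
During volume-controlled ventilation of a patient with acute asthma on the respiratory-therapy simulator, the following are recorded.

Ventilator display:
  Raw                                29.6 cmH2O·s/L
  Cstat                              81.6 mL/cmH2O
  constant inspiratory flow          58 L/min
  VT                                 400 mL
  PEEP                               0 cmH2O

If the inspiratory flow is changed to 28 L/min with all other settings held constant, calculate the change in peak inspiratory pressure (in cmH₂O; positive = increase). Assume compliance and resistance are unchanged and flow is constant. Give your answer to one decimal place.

-14.8

Flow: 58 L/min ÷ 60 = 0.9667 L/s.
New flow: 28 L/min ÷ 60 = 0.4667 L/s.
PIP = Vt/C + R·V̇ + PEEP (constant-flow equation of motion).
Only the resistive term changes: ΔPIP = R × ΔV̇ = 29.6 × (0.4667 − 0.9667) = 29.6 × -0.5 = -14.8 cmH2O.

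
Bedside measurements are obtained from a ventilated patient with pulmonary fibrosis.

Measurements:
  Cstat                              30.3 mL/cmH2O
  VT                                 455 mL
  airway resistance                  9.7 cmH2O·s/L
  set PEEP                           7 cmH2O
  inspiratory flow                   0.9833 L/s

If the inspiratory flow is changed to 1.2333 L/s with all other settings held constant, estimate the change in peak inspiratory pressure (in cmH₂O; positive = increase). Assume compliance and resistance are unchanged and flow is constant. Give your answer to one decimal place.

PIP = Vt/C + R·V̇ + PEEP (constant-flow equation of motion).
Only the resistive term changes: ΔPIP = R × ΔV̇ = 9.7 × (1.2333 − 0.9833) = 9.7 × 0.25 = 2.425 cmH2O.

2.4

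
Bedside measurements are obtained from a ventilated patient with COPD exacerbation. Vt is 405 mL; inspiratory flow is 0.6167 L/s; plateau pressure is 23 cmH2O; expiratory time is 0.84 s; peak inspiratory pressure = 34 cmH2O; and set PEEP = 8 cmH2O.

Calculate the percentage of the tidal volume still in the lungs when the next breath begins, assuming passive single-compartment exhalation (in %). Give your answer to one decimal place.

R = (PIP − Pplat)/V̇ = (34 − 23) / 0.6167 = 11.0/0.6167 = 17.837 cmH2O·s/L.
C = Vt/(Pplat − PEEP) = 405.0 / (23 − 8) = 405.0/15.0 = 27.0 mL/cmH2O.
τ = R × C = 17.837 × 0.027 L/cmH2O = 0.4816 s.
Fraction remaining at end-expiration = e^(−Te/τ) = e^(−0.84/0.4816) = 0.1748 → 17.48%.

17.5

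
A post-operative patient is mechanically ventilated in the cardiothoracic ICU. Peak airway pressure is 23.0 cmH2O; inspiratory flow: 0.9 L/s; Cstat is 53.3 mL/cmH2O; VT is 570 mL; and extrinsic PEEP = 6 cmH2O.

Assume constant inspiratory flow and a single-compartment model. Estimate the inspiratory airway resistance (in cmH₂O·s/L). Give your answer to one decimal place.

Equation of motion (constant flow): PIP = Vt/C + R·V̇ + PEEP.
R·V̇ = PIP − Vt/C − PEEP = 23.0 − 570/53.3 − 6 = 23.0 − 10.694 − 6 = 6.306 cmH2O.
R = 6.306 / 0.9 = 7.007 cmH2O·s/L.

7.0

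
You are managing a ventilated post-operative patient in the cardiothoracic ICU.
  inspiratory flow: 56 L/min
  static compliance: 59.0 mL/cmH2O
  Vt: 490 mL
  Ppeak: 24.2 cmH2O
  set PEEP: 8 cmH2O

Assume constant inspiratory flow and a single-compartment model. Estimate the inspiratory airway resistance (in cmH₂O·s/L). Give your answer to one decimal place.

Flow: 56 L/min ÷ 60 = 0.9333 L/s.
Equation of motion (constant flow): PIP = Vt/C + R·V̇ + PEEP.
R·V̇ = PIP − Vt/C − PEEP = 24.2 − 490/59.0 − 8 = 24.2 − 8.305 − 8 = 7.895 cmH2O.
R = 7.895 / 0.9333 = 8.459 cmH2O·s/L.

8.5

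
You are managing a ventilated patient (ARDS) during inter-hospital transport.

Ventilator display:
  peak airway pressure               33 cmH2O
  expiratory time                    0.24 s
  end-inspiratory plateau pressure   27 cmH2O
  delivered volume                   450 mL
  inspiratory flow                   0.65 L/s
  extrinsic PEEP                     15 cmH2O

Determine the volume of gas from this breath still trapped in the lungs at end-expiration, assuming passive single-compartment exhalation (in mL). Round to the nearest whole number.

R = (PIP − Pplat)/V̇ = (33 − 27) / 0.65 = 6.0/0.65 = 9.231 cmH2O·s/L.
C = Vt/(Pplat − PEEP) = 450.0 / (27 − 15) = 450.0/12.0 = 37.5 mL/cmH2O.
τ = R × C = 9.231 × 0.0375 L/cmH2O = 0.3462 s.
Fraction remaining = e^(−Te/τ) = e^(−0.24/0.3462) = 0.5.
Trapped volume = 450.0 × 0.5 = 225.0 mL.

225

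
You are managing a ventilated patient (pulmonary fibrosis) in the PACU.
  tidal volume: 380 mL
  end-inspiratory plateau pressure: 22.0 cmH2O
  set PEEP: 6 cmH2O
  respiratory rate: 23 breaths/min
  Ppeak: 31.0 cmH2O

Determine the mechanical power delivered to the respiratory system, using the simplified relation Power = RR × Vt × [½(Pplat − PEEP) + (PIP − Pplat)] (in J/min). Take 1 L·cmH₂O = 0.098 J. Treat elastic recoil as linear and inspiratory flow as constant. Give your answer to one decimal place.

Per-breath work = Vt × [½(Pplat−PEEP) + (PIP−Pplat)] = 0.380 × [0.5×16.0 + 9.0] = 0.380 × 17.0 = 6.46 L·cmH2O.
Power = 23 × 6.46 = 148.58 L·cmH2O/min.
× 0.098 J/(L·cmH2O) → 14.561 J/min.

14.6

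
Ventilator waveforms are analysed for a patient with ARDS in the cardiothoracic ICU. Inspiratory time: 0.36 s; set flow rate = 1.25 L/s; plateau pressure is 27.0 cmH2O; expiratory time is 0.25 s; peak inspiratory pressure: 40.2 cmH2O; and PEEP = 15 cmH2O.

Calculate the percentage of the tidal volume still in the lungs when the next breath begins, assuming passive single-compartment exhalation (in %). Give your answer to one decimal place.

Vt = flow × Ti = 1.25 L/s × 0.36 s × 1000 mL/L = 450.0 mL.
R = (PIP − Pplat)/V̇ = (40.2 − 27.0) / 1.25 = 13.2/1.25 = 10.56 cmH2O·s/L.
C = Vt/(Pplat − PEEP) = 450.0 / (27.0 − 15) = 450.0/12.0 = 37.5 mL/cmH2O.
τ = R × C = 10.56 × 0.0375 L/cmH2O = 0.396 s.
Fraction remaining at end-expiration = e^(−Te/τ) = e^(−0.25/0.396) = 0.5319 → 53.19%.

53.2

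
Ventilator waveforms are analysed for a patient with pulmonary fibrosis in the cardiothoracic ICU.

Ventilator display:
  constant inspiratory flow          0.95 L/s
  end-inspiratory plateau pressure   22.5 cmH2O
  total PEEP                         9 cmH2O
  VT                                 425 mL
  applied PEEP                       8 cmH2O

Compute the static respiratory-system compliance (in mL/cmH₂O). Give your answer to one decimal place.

31.5

End-expiratory occlusion gives total PEEP = 9 cmH2O (intrinsic PEEP = 9 − 8 = 1). Use total PEEP for the elastic gradient.
Cstat = Vt / (Pplat − PEEPtotal) = 425 / (22.5 − 9) = 425 / 13.5 = 31.481 mL/cmH2O.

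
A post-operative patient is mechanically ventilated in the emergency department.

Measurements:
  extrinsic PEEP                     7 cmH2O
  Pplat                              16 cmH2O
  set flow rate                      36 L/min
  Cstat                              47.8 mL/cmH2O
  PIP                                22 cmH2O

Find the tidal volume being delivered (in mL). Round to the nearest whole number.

Vt = Cstat × (Pplat − PEEP) = 47.8 × (16 − 7) = 47.8 × 9.0 = 430.2 mL.

430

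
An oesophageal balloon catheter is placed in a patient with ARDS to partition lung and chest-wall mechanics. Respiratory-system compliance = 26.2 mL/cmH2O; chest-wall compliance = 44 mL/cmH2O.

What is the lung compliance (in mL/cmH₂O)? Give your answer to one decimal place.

1/CL = 1/Crs − 1/Ccw.
1/CL = 1/26.2 − 1/44 = 0.01544.
CL = 64.767 mL/cmH2O.

64.8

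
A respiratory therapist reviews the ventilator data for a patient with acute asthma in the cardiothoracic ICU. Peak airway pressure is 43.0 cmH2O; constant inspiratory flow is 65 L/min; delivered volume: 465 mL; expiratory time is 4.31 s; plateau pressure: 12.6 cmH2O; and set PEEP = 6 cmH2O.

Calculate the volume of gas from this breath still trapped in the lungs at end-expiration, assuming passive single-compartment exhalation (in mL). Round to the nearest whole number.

53

Flow: 65 L/min ÷ 60 = 1.0833 L/s.
R = (PIP − Pplat)/V̇ = (43.0 − 12.6) / 1.0833 = 30.4/1.0833 = 28.062 cmH2O·s/L.
C = Vt/(Pplat − PEEP) = 465.0 / (12.6 − 6) = 465.0/6.6 = 70.455 mL/cmH2O.
τ = R × C = 28.062 × 0.07046 L/cmH2O = 1.977 s.
Fraction remaining = e^(−Te/τ) = e^(−4.31/1.977) = 0.113.
Trapped volume = 465.0 × 0.113 = 52.545 mL.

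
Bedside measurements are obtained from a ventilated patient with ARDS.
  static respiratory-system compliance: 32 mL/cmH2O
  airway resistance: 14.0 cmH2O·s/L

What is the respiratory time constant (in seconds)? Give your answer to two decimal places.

τ = R × C = 14.0 × 32 mL/cmH2O = 14.0 × 0.032 L/cmH2O = 0.448 s.

0.45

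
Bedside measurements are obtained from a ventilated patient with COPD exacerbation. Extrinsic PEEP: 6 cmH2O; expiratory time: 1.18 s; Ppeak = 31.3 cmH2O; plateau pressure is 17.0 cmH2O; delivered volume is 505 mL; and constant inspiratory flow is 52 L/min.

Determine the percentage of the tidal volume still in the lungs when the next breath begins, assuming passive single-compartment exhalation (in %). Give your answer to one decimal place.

Flow: 52 L/min ÷ 60 = 0.8667 L/s.
R = (PIP − Pplat)/V̇ = (31.3 − 17.0) / 0.8667 = 14.3/0.8667 = 16.499 cmH2O·s/L.
C = Vt/(Pplat − PEEP) = 505.0 / (17.0 − 6) = 505.0/11.0 = 45.909 mL/cmH2O.
τ = R × C = 16.499 × 0.04591 L/cmH2O = 0.7575 s.
Fraction remaining at end-expiration = e^(−Te/τ) = e^(−1.18/0.7575) = 0.2106 → 21.06%.

21.1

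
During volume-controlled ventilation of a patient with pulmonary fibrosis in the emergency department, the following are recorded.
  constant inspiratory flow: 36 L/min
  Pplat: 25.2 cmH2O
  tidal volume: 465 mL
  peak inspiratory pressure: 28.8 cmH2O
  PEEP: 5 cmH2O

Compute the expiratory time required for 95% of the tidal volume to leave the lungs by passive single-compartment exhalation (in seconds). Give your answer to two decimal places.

0.41

Flow: 36 L/min ÷ 60 = 0.6 L/s.
R = (PIP − Pplat)/V̇ = (28.8 − 25.2) / 0.6 = 3.6/0.6 = 6.0 cmH2O·s/L.
C = Vt/(Pplat − PEEP) = 465.0 / (25.2 − 5) = 465.0/20.2 = 23.02 mL/cmH2O.
τ = R × C = 6.0 × 0.02302 L/cmH2O = 0.1381 s.
t = −τ·ln(1 − 0.95) = −0.1381·ln(0.05) = 0.4137 s.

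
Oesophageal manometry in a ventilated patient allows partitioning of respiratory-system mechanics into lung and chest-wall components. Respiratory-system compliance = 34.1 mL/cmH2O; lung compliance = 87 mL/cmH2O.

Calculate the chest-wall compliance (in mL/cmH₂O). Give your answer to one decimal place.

1/Ccw = 1/Crs − 1/CL.
1/Ccw = 1/34.1 − 1/87 = 0.01783.
Ccw = 56.085 mL/cmH2O.

56.1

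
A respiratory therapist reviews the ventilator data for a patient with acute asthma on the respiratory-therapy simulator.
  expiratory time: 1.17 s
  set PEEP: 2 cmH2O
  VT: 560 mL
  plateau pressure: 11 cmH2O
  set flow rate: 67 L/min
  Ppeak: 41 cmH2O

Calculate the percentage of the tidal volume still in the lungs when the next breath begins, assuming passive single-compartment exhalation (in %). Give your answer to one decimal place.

49.7

Flow: 67 L/min ÷ 60 = 1.1167 L/s.
R = (PIP − Pplat)/V̇ = (41 − 11) / 1.1167 = 30.0/1.1167 = 26.865 cmH2O·s/L.
C = Vt/(Pplat − PEEP) = 560.0 / (11 − 2) = 560.0/9.0 = 62.222 mL/cmH2O.
τ = R × C = 26.865 × 0.06222 L/cmH2O = 1.672 s.
Fraction remaining at end-expiration = e^(−Te/τ) = e^(−1.17/1.672) = 0.4967 → 49.67%.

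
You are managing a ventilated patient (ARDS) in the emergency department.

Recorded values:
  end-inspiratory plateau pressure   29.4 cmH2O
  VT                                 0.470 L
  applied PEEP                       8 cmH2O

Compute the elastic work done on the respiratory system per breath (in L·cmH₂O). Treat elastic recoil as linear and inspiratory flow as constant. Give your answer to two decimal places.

5.03

Elastic work ≈ ½ × (Pplat − PEEP) × Vt = 0.5 × (29.4 − 8) × 0.470 L = 0.5 × 21.4 × 0.470 = 5.029 L·cmH2O.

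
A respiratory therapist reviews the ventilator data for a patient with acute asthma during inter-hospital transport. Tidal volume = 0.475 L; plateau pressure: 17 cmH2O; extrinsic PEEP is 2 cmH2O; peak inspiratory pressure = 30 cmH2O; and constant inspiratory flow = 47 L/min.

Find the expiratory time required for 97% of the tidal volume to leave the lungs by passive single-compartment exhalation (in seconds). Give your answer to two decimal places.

1.84

Flow: 47 L/min ÷ 60 = 0.7833 L/s.
R = (PIP − Pplat)/V̇ = (30 − 17) / 0.7833 = 13.0/0.7833 = 16.596 cmH2O·s/L.
C = Vt/(Pplat − PEEP) = 475.0 / (17 − 2) = 475.0/15.0 = 31.667 mL/cmH2O.
τ = R × C = 16.596 × 0.03167 L/cmH2O = 0.5256 s.
t = −τ·ln(1 − 0.97) = −0.5256·ln(0.03) = 1.843 s.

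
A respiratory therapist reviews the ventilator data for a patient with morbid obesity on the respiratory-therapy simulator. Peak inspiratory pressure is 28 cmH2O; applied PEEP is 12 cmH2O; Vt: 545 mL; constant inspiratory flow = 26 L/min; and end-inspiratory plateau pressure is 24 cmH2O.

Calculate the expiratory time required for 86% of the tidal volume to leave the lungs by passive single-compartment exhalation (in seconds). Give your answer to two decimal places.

0.82

Flow: 26 L/min ÷ 60 = 0.4333 L/s.
R = (PIP − Pplat)/V̇ = (28 − 24) / 0.4333 = 4.0/0.4333 = 9.231 cmH2O·s/L.
C = Vt/(Pplat − PEEP) = 545.0 / (24 − 12) = 545.0/12.0 = 45.417 mL/cmH2O.
τ = R × C = 9.231 × 0.04542 L/cmH2O = 0.4193 s.
t = −τ·ln(1 − 0.86) = −0.4193·ln(0.14) = 0.8244 s.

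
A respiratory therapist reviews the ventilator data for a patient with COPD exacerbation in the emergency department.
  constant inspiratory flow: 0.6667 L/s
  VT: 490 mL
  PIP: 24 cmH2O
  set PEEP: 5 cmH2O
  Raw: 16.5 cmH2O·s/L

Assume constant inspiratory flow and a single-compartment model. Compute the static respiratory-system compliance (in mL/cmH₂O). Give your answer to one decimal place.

Equation of motion (constant flow): PIP = Vt/C + R·V̇ + PEEP.
Vt/C = PIP − R·V̇ − PEEP = 24 − 16.5×0.6667 − 5 = 24 − 11.001 − 5 = 7.999 cmH2O.
C = Vt / 7.999 = 490 / 7.999 = 61.258 mL/cmH2O.

61.3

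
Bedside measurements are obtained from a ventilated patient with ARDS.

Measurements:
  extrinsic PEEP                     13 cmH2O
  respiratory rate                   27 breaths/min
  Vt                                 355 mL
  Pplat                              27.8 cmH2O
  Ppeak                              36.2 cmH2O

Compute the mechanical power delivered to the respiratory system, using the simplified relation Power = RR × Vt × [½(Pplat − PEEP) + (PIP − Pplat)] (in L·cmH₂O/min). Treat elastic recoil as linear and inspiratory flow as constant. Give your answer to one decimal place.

Per-breath work = Vt × [½(Pplat−PEEP) + (PIP−Pplat)] = 0.355 × [0.5×14.8 + 8.4] = 0.355 × 15.8 = 5.609 L·cmH2O.
Power = 27 × 5.609 = 151.44 L·cmH2O/min.

151.4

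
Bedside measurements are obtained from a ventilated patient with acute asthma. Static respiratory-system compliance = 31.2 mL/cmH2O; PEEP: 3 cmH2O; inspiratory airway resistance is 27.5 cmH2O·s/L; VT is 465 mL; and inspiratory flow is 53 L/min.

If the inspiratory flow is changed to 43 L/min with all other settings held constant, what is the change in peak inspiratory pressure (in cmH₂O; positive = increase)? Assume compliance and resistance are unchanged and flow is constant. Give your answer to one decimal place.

-4.6

Flow: 53 L/min ÷ 60 = 0.8833 L/s.
New flow: 43 L/min ÷ 60 = 0.7167 L/s.
PIP = Vt/C + R·V̇ + PEEP (constant-flow equation of motion).
Only the resistive term changes: ΔPIP = R × ΔV̇ = 27.5 × (0.7167 − 0.8833) = 27.5 × -0.1666 = -4.582 cmH2O.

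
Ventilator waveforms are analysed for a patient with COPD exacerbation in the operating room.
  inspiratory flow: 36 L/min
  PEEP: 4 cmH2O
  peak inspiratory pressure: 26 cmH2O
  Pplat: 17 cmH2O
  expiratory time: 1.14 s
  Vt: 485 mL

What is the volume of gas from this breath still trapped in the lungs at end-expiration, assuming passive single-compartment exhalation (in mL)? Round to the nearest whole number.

63

Flow: 36 L/min ÷ 60 = 0.6 L/s.
R = (PIP − Pplat)/V̇ = (26 − 17) / 0.6 = 9.0/0.6 = 15.0 cmH2O·s/L.
C = Vt/(Pplat − PEEP) = 485.0 / (17 − 4) = 485.0/13.0 = 37.308 mL/cmH2O.
τ = R × C = 15.0 × 0.03731 L/cmH2O = 0.5597 s.
Fraction remaining = e^(−Te/τ) = e^(−1.14/0.5597) = 0.1304.
Trapped volume = 485.0 × 0.1304 = 63.244 mL.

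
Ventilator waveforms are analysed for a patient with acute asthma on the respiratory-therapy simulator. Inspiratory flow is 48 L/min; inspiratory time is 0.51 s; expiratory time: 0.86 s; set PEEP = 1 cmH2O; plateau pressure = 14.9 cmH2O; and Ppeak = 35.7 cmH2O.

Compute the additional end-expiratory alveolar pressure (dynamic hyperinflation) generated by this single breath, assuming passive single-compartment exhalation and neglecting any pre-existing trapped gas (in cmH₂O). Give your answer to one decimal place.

4.5

Flow: 48 L/min ÷ 60 = 0.8 L/s.
Vt = flow × Ti = 0.8 L/s × 0.51 s × 1000 mL/L = 408.0 mL.
R = (PIP − Pplat)/V̇ = (35.7 − 14.9) / 0.8 = 20.8/0.8 = 26.0 cmH2O·s/L.
C = Vt/(Pplat − PEEP) = 408.0 / (14.9 − 1) = 408.0/13.9 = 29.353 mL/cmH2O.
τ = R × C = 26.0 × 0.02935 L/cmH2O = 0.7631 s.
Fraction remaining = e^(−Te/τ) = e^(−0.86/0.7631) = 0.324; trapped volume = 408.0 × 0.324 = 132.19 mL.
Additional alveolar pressure from trapping ≈ V_trapped / C = 132.19 / 29.353 = 4.503 cmH2O.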